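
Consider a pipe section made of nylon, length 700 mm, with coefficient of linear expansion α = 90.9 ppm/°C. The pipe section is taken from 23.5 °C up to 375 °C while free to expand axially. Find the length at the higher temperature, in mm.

722.37 mm

ΔT = 375 − 23.5 = 351.5 K.
ΔL = α·L₀·ΔT = 90.9×10⁻⁶ × 700 mm × 351.5 K = 22.4 mm.
L = L₀ + ΔL = 700 + 22.4 = 722.37 mm.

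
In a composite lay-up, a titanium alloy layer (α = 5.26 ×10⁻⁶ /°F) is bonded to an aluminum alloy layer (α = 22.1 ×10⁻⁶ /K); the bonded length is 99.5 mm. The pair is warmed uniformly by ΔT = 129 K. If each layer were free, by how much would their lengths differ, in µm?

titanium alloy: α = 5.26×10⁻⁶/°F × 9/5 = 9.47×10⁻⁶/K.
Δα = |9.47 − 22.1|×10⁻⁶/K = 12.6×10⁻⁶/K.
ΔL_mismatch = Δα·L·ΔT = 12.6×10⁻⁶ × 99.5 mm × 129.0 K = 162 µm.

162 µm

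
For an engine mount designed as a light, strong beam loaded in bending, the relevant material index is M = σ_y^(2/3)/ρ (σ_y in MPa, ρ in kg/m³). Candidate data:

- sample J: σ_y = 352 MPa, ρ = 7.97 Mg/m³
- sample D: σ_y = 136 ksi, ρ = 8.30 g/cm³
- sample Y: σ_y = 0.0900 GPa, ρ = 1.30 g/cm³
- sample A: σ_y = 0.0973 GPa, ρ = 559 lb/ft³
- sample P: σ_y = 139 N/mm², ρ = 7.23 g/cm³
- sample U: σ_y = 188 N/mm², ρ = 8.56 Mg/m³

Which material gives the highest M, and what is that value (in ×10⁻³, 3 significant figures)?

sample Y, M = 15.4×10⁻³

Normalizing units and computing the index:
  sample J: σ_y = 352.0 MPa, ρ = 7970 kg/m³
  sample D: σ_y = 937.7 MPa, ρ = 8300 kg/m³
  sample Y: σ_y = 90.00 MPa, ρ = 1300 kg/m³
  sample A: σ_y = 97.30 MPa, ρ = 8954 kg/m³
  sample P: σ_y = 139.0 MPa, ρ = 7230 kg/m³
  sample U: σ_y = 188.0 MPa, ρ = 8560 kg/m³
  sample Y: M = 15.4×10⁻³
  sample D: M = 11.5×10⁻³
  sample J: M = 6.26×10⁻³
  sample U: M = 3.83×10⁻³
  sample P: M = 3.71×10⁻³
  sample A: M = 2.36×10⁻³
The maximum is for sample Y.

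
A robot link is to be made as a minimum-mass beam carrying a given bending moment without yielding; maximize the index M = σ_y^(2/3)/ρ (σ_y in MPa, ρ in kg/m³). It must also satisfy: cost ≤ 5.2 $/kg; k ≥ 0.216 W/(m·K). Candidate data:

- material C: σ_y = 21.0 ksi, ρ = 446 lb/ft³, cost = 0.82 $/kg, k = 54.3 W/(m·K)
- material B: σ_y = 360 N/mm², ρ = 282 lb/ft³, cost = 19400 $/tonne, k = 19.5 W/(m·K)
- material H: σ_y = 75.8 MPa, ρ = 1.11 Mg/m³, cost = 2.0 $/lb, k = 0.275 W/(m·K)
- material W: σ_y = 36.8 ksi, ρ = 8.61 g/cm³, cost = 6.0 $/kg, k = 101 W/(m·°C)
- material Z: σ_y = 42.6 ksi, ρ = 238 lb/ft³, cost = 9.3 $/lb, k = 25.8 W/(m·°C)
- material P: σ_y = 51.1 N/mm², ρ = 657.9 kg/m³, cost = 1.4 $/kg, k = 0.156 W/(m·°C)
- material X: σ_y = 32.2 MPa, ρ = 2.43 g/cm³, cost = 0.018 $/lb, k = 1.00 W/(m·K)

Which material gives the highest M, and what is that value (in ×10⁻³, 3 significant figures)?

material H, M = 16.1×10⁻³

Screen on constraints: cost ≤ 5.2 $/kg; k ≥ 0.216 W/(m·K). Survivors: material C, material H, material X.
Putting every candidate on a common basis:
  material C: σ_y = 144.8 MPa, ρ = 7144 kg/m³
  material H: σ_y = 75.80 MPa, ρ = 1110 kg/m³
  material X: σ_y = 32.20 MPa, ρ = 2430 kg/m³
  material H: M = 16.1×10⁻³
  material X: M = 4.17×10⁻³
  material C: M = 3.86×10⁻³
Material H has the largest M.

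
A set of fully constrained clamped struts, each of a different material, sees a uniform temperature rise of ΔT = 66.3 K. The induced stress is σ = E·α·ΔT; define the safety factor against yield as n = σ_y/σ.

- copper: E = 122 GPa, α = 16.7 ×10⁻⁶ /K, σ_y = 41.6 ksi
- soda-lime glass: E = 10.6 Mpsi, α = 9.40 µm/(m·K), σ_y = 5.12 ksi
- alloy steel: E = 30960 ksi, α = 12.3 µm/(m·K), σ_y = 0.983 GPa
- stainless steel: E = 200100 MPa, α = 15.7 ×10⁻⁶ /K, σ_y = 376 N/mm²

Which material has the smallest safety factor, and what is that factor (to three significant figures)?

Converting E to GPa, α to ×10⁻⁶/K, σ_y to MPa, then σ and n for each:
  copper: E = 122.0, α = 16.7, σ_y = 286.8 → σ = 135 MPa, n = 2.12
  soda-lime glass: E = 73.08, α = 9.40, σ_y = 35.30 → σ = 45.5 MPa, n = 0.775
  alloy steel: E = 213.5, α = 12.3, σ_y = 983.0 → σ = 174 MPa, n = 5.65
  stainless steel: E = 200.1, α = 15.7, σ_y = 376.0 → σ = 208 MPa, n = 1.81
Soda-lime glass has the lowest safety factor, n = 0.775.

soda-lime glass, n = 0.775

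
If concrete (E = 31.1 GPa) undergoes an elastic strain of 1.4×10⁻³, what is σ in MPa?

σ = E·ε = 31100 MPa × 1.4×10⁻³ = 43.5 MPa.

43.5 MPa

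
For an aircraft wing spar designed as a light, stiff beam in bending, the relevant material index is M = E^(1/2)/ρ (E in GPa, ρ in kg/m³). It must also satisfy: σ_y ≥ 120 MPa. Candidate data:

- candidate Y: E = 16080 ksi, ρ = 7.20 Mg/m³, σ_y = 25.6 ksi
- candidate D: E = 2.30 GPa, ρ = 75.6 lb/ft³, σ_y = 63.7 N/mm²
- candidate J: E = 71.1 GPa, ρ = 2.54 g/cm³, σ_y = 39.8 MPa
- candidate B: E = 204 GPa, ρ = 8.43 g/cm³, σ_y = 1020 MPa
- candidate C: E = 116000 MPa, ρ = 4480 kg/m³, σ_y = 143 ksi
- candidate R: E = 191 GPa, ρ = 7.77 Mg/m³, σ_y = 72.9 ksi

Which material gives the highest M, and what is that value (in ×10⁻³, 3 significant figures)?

candidate C, M = 2.40×10⁻³

Screen on constraints: σ_y ≥ 120 MPa. Survivors: candidate Y, candidate B, candidate C, candidate R.
In SI units:
  candidate Y: E = 110.9 GPa, ρ = 7200 kg/m³
  candidate B: E = 204.0 GPa, ρ = 8430 kg/m³
  candidate C: E = 116.0 GPa, ρ = 4480 kg/m³
  candidate R: E = 191.0 GPa, ρ = 7770 kg/m³
  candidate C: M = 2.40×10⁻³
  candidate R: M = 1.78×10⁻³
  candidate B: M = 1.69×10⁻³
  candidate Y: M = 1.46×10⁻³
The maximum is for candidate C.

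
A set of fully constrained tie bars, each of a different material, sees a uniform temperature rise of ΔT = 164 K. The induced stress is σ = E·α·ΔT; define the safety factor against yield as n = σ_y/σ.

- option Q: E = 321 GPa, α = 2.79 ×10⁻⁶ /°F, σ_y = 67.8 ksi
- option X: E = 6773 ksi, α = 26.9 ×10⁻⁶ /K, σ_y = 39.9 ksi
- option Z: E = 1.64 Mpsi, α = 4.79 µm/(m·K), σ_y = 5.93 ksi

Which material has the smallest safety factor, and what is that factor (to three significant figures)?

option X, n = 1.34

With everything in SI (GPa, ×10⁻⁶/K, MPa):
  option Q: E = 321.0, α = 5.02, σ_y = 467.5 → σ = 264 MPa, n = 1.77
  option X: E = 46.70, α = 26.9, σ_y = 275.1 → σ = 206 MPa, n = 1.34
  option Z: E = 11.31, α = 4.79, σ_y = 40.89 → σ = 8.88 MPa, n = 4.60
Option X has the lowest safety factor, n = 1.34.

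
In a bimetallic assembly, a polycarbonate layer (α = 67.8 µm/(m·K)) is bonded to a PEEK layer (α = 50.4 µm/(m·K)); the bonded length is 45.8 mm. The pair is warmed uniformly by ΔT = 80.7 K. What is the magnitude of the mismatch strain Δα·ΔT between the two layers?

Δα = |67.8 − 50.4|×10⁻⁶/K = 17.4×10⁻⁶/K.
Mismatch strain = Δα·ΔT = 17.4×10⁻⁶ × 80.7 = 1.40×10⁻³.

1.40×10⁻³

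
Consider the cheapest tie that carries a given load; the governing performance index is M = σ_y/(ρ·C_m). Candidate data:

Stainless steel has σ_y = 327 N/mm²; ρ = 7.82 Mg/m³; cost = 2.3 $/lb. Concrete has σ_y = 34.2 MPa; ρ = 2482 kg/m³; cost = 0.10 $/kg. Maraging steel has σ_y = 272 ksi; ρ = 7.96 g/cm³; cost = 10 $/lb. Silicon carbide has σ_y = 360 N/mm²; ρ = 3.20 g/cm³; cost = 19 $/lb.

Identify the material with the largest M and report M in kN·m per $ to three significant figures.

concrete, M = 138 kN·m per $

After converting to SI:
  stainless steel: σ_y = 327.0 MPa, ρ = 7820 kg/m³, cost = 5.071 $/kg
  concrete: σ_y = 34.20 MPa, ρ = 2482 kg/m³, cost = 0.1000 $/kg
  maraging steel: σ_y = 1875 MPa, ρ = 7960 kg/m³, cost = 22.05 $/kg
  silicon carbide: σ_y = 360.0 MPa, ρ = 3200 kg/m³, cost = 41.89 $/kg
  concrete: M = 138 kN·m per $
  maraging steel: M = 10.7 kN·m per $
  stainless steel: M = 8.25 kN·m per $
  silicon carbide: M = 2.69 kN·m per $
The maximum is for concrete.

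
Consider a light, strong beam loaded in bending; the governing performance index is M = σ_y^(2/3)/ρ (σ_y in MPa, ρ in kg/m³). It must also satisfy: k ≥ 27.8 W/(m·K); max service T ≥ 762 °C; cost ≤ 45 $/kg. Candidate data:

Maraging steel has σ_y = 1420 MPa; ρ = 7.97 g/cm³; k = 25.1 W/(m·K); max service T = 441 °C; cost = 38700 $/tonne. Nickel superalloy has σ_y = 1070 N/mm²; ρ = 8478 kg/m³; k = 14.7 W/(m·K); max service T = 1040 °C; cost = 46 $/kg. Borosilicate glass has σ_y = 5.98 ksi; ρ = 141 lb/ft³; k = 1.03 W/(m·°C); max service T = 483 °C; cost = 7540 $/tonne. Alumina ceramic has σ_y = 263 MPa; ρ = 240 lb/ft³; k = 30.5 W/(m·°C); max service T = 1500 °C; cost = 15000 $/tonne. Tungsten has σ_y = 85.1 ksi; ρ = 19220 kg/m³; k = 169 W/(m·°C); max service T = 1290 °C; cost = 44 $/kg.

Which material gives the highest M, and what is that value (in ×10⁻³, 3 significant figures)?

Screen on constraints: k ≥ 27.8 W/(m·K); max service T ≥ 762 °C; cost ≤ 45 $/kg. Survivors: alumina ceramic, tungsten.
Normalizing units and computing the index:
  alumina ceramic: σ_y = 263.0 MPa, ρ = 3844 kg/m³
  tungsten: σ_y = 586.7 MPa, ρ = 19220 kg/m³
  alumina ceramic: M = 10.7×10⁻³
  tungsten: M = 3.65×10⁻³
Highest index: alumina ceramic.

alumina ceramic, M = 10.7×10⁻³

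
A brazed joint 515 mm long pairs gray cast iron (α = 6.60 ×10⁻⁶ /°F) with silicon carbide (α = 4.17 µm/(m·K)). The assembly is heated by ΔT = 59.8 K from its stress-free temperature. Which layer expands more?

gray cast iron

gray cast iron: α = 6.60×10⁻⁶/°F × 9/5 = 11.9×10⁻⁶/K.
α(gray cast iron) = 11.9×10⁻⁶/K vs α(silicon carbide) = 4.17×10⁻⁶/K.
Higher α expands more for the same ΔT: gray cast iron.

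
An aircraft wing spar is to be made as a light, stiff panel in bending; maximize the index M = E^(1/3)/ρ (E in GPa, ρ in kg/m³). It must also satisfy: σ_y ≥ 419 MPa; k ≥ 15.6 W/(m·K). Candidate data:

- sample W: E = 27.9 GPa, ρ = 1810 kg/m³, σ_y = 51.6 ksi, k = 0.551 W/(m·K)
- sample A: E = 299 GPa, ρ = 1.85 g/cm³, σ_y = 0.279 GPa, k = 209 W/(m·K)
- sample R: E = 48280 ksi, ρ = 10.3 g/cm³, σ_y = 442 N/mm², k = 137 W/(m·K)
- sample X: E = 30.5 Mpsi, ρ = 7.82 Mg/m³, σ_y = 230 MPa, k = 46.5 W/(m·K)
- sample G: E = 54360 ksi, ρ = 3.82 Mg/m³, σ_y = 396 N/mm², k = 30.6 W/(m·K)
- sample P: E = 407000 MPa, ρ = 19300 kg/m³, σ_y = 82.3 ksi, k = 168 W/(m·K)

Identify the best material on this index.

Screen on constraints: σ_y ≥ 419 MPa; k ≥ 15.6 W/(m·K). Survivors: sample R, sample P.
After converting to SI:
  sample R: E = 332.9 GPa, ρ = 10300 kg/m³
  sample P: E = 407.0 GPa, ρ = 19300 kg/m³
  sample R: M = 0.673×10⁻³
  sample P: M = 0.384×10⁻³
Sample R ranks first.

sample R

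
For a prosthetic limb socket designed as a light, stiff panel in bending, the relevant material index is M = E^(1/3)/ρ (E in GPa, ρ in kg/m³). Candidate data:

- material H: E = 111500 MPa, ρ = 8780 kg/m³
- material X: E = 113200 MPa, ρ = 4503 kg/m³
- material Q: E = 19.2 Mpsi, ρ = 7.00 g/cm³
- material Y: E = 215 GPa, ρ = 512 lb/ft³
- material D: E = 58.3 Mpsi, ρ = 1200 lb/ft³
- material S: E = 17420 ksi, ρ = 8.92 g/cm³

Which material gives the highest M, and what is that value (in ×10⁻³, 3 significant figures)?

material X, M = 1.07×10⁻³

In SI units:
  material H: E = 111.5 GPa, ρ = 8780 kg/m³
  material X: E = 113.2 GPa, ρ = 4503 kg/m³
  material Q: E = 132.4 GPa, ρ = 7000 kg/m³
  material Y: E = 215.0 GPa, ρ = 8201 kg/m³
  material D: E = 402.0 GPa, ρ = 19220 kg/m³
  material S: E = 120.1 GPa, ρ = 8920 kg/m³
  material X: M = 1.07×10⁻³
  material Y: M = 0.730×10⁻³
  material Q: M = 0.728×10⁻³
  material S: M = 0.553×10⁻³
  material H: M = 0.548×10⁻³
  material D: M = 0.384×10⁻³
Material X has the largest M.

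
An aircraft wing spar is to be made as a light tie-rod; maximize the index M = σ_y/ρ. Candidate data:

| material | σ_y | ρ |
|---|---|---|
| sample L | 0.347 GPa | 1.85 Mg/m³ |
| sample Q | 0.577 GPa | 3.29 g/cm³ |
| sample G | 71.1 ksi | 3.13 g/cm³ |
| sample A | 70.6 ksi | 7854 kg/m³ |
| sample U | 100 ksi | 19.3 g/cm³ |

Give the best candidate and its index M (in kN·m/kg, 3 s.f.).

Normalizing units and computing the index:
  sample L: σ_y = 347.0 MPa, ρ = 1850 kg/m³
  sample Q: σ_y = 577.0 MPa, ρ = 3290 kg/m³
  sample G: σ_y = 490.2 MPa, ρ = 3130 kg/m³
  sample A: σ_y = 486.8 MPa, ρ = 7854 kg/m³
  sample U: σ_y = 689.5 MPa, ρ = 19300 kg/m³
  sample L: M = 188 kN·m/kg
  sample Q: M = 175 kN·m/kg
  sample G: M = 157 kN·m/kg
  sample A: M = 62.0 kN·m/kg
  sample U: M = 35.7 kN·m/kg
The maximum is for sample L.

sample L, M = 188 kN·m/kg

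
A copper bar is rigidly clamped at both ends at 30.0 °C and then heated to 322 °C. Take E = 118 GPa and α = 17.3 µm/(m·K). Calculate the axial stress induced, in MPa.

596 MPa

ΔT = 292.0 K. Constrained thermal stress σ = E·α·ΔT = 118.0×10³ MPa × 17.3×10⁻⁶ × 292.0 = 596 MPa (compressive).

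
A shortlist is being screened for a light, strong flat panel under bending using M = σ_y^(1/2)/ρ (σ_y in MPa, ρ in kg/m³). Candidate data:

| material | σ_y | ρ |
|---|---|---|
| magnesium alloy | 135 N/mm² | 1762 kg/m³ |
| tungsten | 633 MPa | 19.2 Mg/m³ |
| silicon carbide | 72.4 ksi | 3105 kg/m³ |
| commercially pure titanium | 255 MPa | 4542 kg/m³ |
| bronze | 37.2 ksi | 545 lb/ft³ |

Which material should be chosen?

silicon carbide

In SI units:
  magnesium alloy: σ_y = 135.0 MPa, ρ = 1762 kg/m³
  tungsten: σ_y = 633.0 MPa, ρ = 19200 kg/m³
  silicon carbide: σ_y = 499.2 MPa, ρ = 3105 kg/m³
  commercially pure titanium: σ_y = 255.0 MPa, ρ = 4542 kg/m³
  bronze: σ_y = 256.5 MPa, ρ = 8730 kg/m³
  silicon carbide: M = 7.20×10⁻³
  magnesium alloy: M = 6.59×10⁻³
  commercially pure titanium: M = 3.52×10⁻³
  bronze: M = 1.83×10⁻³
  tungsten: M = 1.31×10⁻³
Silicon carbide has the largest M.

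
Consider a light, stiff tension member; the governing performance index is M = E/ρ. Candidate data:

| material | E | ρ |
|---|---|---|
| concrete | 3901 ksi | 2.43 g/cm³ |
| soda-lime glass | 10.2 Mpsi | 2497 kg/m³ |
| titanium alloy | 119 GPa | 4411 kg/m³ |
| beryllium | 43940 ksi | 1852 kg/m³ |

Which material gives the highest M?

beryllium

Normalizing units and computing the index:
  concrete: E = 26.90 GPa, ρ = 2430 kg/m³
  soda-lime glass: E = 70.33 GPa, ρ = 2497 kg/m³
  titanium alloy: E = 119.0 GPa, ρ = 4411 kg/m³
  beryllium: E = 303.0 GPa, ρ = 1852 kg/m³
  beryllium: M = 164 MN·m/kg
  soda-lime glass: M = 28.2 MN·m/kg
  titanium alloy: M = 27.0 MN·m/kg
  concrete: M = 11.1 MN·m/kg
Beryllium ranks first.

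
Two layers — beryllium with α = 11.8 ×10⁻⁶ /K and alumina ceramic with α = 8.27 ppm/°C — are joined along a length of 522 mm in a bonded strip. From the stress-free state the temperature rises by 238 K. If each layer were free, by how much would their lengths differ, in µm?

439 µm

Δα = |11.8 − 8.27|×10⁻⁶/K = 3.53×10⁻⁶/K.
ΔL_mismatch = Δα·L·ΔT = 3.53×10⁻⁶ × 522.0 mm × 238.0 K = 439 µm.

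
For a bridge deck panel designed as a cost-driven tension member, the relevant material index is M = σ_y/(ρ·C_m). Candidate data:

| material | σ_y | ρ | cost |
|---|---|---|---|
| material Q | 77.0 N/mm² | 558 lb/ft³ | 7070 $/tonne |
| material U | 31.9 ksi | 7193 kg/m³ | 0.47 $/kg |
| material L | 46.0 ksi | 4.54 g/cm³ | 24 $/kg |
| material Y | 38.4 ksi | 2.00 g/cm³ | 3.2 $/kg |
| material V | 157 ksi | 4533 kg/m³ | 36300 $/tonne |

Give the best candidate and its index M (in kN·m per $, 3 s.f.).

In SI units:
  material Q: σ_y = 77.00 MPa, ρ = 8938 kg/m³, cost = 7.070 $/kg
  material U: σ_y = 219.9 MPa, ρ = 7193 kg/m³, cost = 0.4700 $/kg
  material L: σ_y = 317.2 MPa, ρ = 4540 kg/m³, cost = 24.00 $/kg
  material Y: σ_y = 264.8 MPa, ρ = 2000 kg/m³, cost = 3.200 $/kg
  material V: σ_y = 1082 MPa, ρ = 4533 kg/m³, cost = 36.30 $/kg
  material U: M = 65.1 kN·m per $
  material Y: M = 41.4 kN·m per $
  material V: M = 6.58 kN·m per $
  material L: M = 2.91 kN·m per $
  material Q: M = 1.22 kN·m per $
The maximum is for material U.

material U, M = 65.1 kN·m per $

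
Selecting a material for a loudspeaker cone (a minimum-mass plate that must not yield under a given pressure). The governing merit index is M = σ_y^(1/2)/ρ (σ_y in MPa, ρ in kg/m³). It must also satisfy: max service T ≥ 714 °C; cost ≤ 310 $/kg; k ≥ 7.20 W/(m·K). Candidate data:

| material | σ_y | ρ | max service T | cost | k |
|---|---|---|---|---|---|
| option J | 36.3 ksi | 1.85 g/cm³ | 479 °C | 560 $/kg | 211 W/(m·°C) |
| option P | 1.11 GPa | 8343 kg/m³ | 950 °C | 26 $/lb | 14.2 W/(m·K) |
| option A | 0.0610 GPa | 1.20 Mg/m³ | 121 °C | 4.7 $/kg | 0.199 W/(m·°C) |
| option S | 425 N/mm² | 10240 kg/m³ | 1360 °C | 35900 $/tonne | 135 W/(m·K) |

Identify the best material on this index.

Screen on constraints: max service T ≥ 714 °C; cost ≤ 310 $/kg; k ≥ 7.20 W/(m·K). Survivors: option P, option S.
Putting every candidate on a common basis:
  option P: σ_y = 1110 MPa, ρ = 8343 kg/m³
  option S: σ_y = 425.0 MPa, ρ = 10240 kg/m³
  option P: M = 3.99×10⁻³
  option S: M = 2.01×10⁻³
Option P has the largest M.

option P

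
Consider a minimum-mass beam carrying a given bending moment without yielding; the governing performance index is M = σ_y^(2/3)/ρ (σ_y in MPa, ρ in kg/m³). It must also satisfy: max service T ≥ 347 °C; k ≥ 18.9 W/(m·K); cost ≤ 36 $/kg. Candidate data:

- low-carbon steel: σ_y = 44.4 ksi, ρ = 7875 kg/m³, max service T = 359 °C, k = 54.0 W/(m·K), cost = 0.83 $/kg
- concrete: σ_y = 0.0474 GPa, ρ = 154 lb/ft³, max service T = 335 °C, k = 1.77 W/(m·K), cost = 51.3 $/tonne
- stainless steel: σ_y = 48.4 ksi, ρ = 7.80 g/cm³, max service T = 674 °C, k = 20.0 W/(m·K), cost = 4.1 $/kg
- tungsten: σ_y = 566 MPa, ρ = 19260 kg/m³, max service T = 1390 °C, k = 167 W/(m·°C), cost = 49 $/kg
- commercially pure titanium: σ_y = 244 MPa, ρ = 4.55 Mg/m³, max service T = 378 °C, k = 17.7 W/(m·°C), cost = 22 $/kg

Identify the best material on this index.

Screen on constraints: max service T ≥ 347 °C; k ≥ 18.9 W/(m·K); cost ≤ 36 $/kg. Survivors: low-carbon steel, stainless steel.
After converting to SI:
  low-carbon steel: σ_y = 306.1 MPa, ρ = 7875 kg/m³
  stainless steel: σ_y = 333.7 MPa, ρ = 7800 kg/m³
  stainless steel: M = 6.17×10⁻³
  low-carbon steel: M = 5.77×10⁻³
Stainless steel ranks first.

stainless steel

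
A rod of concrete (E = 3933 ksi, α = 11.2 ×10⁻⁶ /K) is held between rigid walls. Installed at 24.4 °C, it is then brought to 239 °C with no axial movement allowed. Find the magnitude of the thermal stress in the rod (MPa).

65.2 MPa

E = 3933 ksi = 27.12 GPa.
ΔT = 214.6 K. Constrained thermal stress σ = E·α·ΔT = 27.12×10³ MPa × 11.2×10⁻⁶ × 214.6 = 65.2 MPa (compressive).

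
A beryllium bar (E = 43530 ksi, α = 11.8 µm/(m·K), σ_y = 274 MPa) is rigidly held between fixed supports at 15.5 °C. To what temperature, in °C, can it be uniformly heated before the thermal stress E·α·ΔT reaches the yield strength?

E = 43530 ksi = 300.1 GPa.
E·α·ΔT = 274.0 MPa ⇒ ΔT = 274.0 / (300.1×10³ × 11.8×10⁻⁶) = 77.37 K.
T = 15.5 + 77.37 = 92.87 °C.

92.9 °C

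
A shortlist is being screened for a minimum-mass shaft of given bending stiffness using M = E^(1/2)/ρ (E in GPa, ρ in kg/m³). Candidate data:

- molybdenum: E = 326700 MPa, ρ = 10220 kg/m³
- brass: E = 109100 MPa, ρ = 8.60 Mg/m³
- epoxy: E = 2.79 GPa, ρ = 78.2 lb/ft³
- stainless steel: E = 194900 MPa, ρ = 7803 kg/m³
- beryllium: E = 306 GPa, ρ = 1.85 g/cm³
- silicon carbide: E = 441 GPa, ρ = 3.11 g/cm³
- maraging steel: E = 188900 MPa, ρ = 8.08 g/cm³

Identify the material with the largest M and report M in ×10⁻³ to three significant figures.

beryllium, M = 9.46×10⁻³

Convert each candidate to consistent units, then evaluate M:
  molybdenum: E = 326.7 GPa, ρ = 10220 kg/m³
  brass: E = 109.1 GPa, ρ = 8600 kg/m³
  epoxy: E = 2.790 GPa, ρ = 1253 kg/m³
  stainless steel: E = 194.9 GPa, ρ = 7803 kg/m³
  beryllium: E = 306.0 GPa, ρ = 1850 kg/m³
  silicon carbide: E = 441.0 GPa, ρ = 3110 kg/m³
  maraging steel: E = 188.9 GPa, ρ = 8080 kg/m³
  beryllium: M = 9.46×10⁻³
  silicon carbide: M = 6.75×10⁻³
  stainless steel: M = 1.79×10⁻³
  molybdenum: M = 1.77×10⁻³
  maraging steel: M = 1.70×10⁻³
  epoxy: M = 1.33×10⁻³
  brass: M = 1.21×10⁻³
Beryllium ranks first.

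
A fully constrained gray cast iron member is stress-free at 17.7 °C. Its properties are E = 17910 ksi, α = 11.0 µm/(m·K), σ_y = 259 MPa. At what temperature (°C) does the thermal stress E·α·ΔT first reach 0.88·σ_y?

185 °C

E = 17910 ksi = 123.5 GPa.
E·α·ΔT = 227.9 MPa ⇒ ΔT = 227.9 / (123.5×10³ × 11.0×10⁻⁶) = 167.8 K.
T = 17.7 + 167.8 = 185.5 °C.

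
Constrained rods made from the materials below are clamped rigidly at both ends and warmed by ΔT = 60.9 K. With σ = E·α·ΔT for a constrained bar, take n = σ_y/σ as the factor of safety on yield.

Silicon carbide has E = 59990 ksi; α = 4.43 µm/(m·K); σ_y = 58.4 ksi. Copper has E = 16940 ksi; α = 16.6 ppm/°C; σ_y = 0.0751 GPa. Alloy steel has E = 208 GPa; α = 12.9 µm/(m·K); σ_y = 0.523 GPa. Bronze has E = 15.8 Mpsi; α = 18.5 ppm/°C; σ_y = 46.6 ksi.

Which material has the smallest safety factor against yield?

In consistent units (E in GPa, α in ×10⁻⁶/K, σ_y in MPa):
  silicon carbide: E = 413.6, α = 4.43, σ_y = 402.7 → σ = 112 MPa, n = 3.61
  copper: E = 116.8, α = 16.6, σ_y = 75.10 → σ = 118 MPa, n = 0.636
  alloy steel: E = 208.0, α = 12.9, σ_y = 523.0 → σ = 163 MPa, n = 3.20
  bronze: E = 108.9, α = 18.5, σ_y = 321.3 → σ = 123 MPa, n = 2.62
Smallest n: copper with n = 0.636.

copper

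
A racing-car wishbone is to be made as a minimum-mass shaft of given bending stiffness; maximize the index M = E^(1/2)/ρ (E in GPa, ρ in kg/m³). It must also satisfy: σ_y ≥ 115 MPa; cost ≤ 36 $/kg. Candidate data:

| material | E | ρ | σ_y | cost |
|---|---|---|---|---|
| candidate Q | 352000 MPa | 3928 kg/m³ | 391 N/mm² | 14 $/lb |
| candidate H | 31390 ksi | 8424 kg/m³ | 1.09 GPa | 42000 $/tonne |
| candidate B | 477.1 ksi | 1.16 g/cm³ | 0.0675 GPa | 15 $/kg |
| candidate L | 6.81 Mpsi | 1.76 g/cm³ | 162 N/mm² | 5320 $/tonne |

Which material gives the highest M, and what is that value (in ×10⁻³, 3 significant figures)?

Screen on constraints: σ_y ≥ 115 MPa; cost ≤ 36 $/kg. Survivors: candidate Q, candidate L.
Convert each candidate to consistent units, then evaluate M:
  candidate Q: E = 352.0 GPa, ρ = 3928 kg/m³
  candidate L: E = 46.95 GPa, ρ = 1760 kg/m³
  candidate Q: M = 4.78×10⁻³
  candidate L: M = 3.89×10⁻³
The maximum is for candidate Q.

candidate Q, M = 4.78×10⁻³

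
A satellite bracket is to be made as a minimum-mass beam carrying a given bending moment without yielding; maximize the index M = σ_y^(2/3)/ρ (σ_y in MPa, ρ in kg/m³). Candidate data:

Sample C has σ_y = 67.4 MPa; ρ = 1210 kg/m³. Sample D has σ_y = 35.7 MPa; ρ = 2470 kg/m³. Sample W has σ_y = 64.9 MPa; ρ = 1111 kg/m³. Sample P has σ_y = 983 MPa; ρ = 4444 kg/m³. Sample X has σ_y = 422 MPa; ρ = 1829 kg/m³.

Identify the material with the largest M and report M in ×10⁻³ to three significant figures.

sample X, M = 30.8×10⁻³

Evaluate M for each candidate:
  sample X: M = 30.8×10⁻³
  sample P: M = 22.2×10⁻³
  sample W: M = 14.5×10⁻³
  sample C: M = 13.7×10⁻³
  sample D: M = 4.39×10⁻³
Sample X ranks first.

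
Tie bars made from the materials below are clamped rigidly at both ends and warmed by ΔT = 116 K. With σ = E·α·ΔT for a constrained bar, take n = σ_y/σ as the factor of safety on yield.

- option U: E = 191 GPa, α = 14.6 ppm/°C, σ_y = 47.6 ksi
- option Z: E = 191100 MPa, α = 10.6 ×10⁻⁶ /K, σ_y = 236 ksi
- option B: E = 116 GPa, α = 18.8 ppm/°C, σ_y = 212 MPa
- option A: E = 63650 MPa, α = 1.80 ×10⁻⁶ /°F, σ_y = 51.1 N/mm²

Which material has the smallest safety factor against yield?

Converting E to GPa, α to ×10⁻⁶/K, σ_y to MPa, then σ and n for each:
  option U: E = 191.0, α = 14.6, σ_y = 328.2 → σ = 323 MPa, n = 1.01
  option Z: E = 191.1, α = 10.6, σ_y = 1627 → σ = 235 MPa, n = 6.92
  option B: E = 116.0, α = 18.8, σ_y = 212.0 → σ = 253 MPa, n = 0.838
  option A: E = 63.65, α = 3.24, σ_y = 51.10 → σ = 23.9 MPa, n = 2.14
The minimum is option B at n = 0.838.

option B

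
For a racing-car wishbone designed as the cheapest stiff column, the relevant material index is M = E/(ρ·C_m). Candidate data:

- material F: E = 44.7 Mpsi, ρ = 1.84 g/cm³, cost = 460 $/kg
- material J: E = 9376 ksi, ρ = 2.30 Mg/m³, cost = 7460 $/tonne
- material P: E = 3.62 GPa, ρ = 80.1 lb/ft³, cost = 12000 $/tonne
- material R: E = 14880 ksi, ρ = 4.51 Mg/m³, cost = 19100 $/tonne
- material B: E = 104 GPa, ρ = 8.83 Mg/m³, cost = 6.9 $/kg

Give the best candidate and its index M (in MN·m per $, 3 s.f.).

Convert each candidate to consistent units, then evaluate M:
  material F: E = 308.2 GPa, ρ = 1840 kg/m³, cost = 460.0 $/kg
  material J: E = 64.65 GPa, ρ = 2300 kg/m³, cost = 7.460 $/kg
  material P: E = 3.620 GPa, ρ = 1283 kg/m³, cost = 12.00 $/kg
  material R: E = 102.6 GPa, ρ = 4510 kg/m³, cost = 19.10 $/kg
  material B: E = 104.0 GPa, ρ = 8830 kg/m³, cost = 6.900 $/kg
  material J: M = 3.77 MN·m per $
  material B: M = 1.71 MN·m per $
  material R: M = 1.19 MN·m per $
  material F: M = 0.364 MN·m per $
  material P: M = 0.235 MN·m per $
Highest index: material J.

material J, M = 3.77 MN·m per $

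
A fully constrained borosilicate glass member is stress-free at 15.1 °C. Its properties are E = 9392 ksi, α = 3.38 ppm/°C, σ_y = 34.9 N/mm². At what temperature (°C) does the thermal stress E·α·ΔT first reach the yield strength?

E = 9392 ksi = 64.76 GPa.
σ_y = 34.9 N/mm² = 34.90 MPa.
E·α·ΔT = 34.90 MPa ⇒ ΔT = 34.90 / (64.76×10³ × 3.38×10⁻⁶) = 159.5 K.
T = 15.1 + 159.5 = 174.6 °C.

175 °C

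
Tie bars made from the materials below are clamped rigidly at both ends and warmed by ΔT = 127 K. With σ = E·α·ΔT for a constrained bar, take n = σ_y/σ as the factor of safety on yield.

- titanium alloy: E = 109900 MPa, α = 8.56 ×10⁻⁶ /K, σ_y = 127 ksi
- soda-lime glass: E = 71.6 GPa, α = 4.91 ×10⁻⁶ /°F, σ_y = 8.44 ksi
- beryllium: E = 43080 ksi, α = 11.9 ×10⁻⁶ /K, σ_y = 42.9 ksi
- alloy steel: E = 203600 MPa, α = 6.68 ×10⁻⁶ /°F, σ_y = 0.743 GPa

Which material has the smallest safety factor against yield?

beryllium

Converting E to GPa, α to ×10⁻⁶/K, σ_y to MPa, then σ and n for each:
  titanium alloy: E = 109.9, α = 8.56, σ_y = 875.6 → σ = 119 MPa, n = 7.33
  soda-lime glass: E = 71.60, α = 8.84, σ_y = 58.19 → σ = 80.4 MPa, n = 0.724
  beryllium: E = 297.0, α = 11.9, σ_y = 295.8 → σ = 449 MPa, n = 0.659
  alloy steel: E = 203.6, α = 12.0, σ_y = 743.0 → σ = 311 MPa, n = 2.39
Beryllium has the lowest safety factor, n = 0.659.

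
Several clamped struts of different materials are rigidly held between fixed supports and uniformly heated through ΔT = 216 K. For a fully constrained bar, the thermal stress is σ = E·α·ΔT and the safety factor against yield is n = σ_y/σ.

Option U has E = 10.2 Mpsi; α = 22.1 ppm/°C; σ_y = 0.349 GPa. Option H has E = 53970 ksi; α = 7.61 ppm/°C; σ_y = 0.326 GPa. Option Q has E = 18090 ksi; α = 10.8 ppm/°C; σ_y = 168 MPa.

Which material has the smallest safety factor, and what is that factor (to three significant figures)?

With everything in SI (GPa, ×10⁻⁶/K, MPa):
  option U: E = 70.33, α = 22.1, σ_y = 349.0 → σ = 336 MPa, n = 1.04
  option H: E = 372.1, α = 7.61, σ_y = 326.0 → σ = 612 MPa, n = 0.533
  option Q: E = 124.7, α = 10.8, σ_y = 168.0 → σ = 291 MPa, n = 0.577
Option H has the lowest safety factor, n = 0.533.

option H, n = 0.533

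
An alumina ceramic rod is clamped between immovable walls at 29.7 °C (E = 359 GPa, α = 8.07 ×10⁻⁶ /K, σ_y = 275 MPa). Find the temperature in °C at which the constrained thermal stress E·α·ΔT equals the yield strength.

E·α·ΔT = 275.0 MPa ⇒ ΔT = 275.0 / (359.0×10³ × 8.07×10⁻⁶) = 94.92 K.
T = 29.7 + 94.92 = 124.6 °C.

125 °C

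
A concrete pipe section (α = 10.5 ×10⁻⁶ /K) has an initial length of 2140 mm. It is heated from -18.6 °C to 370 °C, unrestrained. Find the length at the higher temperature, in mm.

ΔT = 370 − (-18.6) = 388.6 K.
ΔL = α·L₀·ΔT = 10.5×10⁻⁶ × 2140 mm × 388.6 K = 8.73 mm.
L = L₀ + ΔL = 2140 + 8.73 = 2148.7 mm.

2148.7 mm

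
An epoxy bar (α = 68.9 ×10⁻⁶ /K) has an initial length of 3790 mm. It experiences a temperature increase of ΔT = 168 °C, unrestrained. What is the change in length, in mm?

43.9 mm

ΔL = α·L₀·ΔT = 68.9×10⁻⁶ × 3790 mm × 168.0 K = 43.9 mm.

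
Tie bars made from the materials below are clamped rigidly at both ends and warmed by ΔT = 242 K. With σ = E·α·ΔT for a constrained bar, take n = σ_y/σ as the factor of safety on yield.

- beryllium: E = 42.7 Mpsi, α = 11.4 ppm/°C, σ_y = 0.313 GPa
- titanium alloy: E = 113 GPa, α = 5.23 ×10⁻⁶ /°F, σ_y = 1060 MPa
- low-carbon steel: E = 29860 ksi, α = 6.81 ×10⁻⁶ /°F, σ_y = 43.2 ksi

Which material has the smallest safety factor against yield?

beryllium

Per material, after unit conversion:
  beryllium: E = 294.4, α = 11.4, σ_y = 313.0 → σ = 812 MPa, n = 0.385
  titanium alloy: E = 113.0, α = 9.41, σ_y = 1060 → σ = 257 MPa, n = 4.12
  low-carbon steel: E = 205.9, α = 12.3, σ_y = 297.9 → σ = 611 MPa, n = 0.488
Beryllium has the lowest safety factor, n = 0.385.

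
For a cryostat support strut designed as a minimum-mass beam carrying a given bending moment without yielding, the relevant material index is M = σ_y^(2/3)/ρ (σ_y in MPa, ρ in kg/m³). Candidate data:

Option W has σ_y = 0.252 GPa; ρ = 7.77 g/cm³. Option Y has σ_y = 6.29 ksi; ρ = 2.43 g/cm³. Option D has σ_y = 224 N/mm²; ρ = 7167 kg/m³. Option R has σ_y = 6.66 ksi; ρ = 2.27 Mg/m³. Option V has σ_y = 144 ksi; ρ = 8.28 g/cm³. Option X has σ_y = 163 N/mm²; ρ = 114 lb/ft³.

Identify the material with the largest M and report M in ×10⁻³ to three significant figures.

option X, M = 16.3×10⁻³

After converting to SI:
  option W: σ_y = 252.0 MPa, ρ = 7770 kg/m³
  option Y: σ_y = 43.37 MPa, ρ = 2430 kg/m³
  option D: σ_y = 224.0 MPa, ρ = 7167 kg/m³
  option R: σ_y = 45.92 MPa, ρ = 2270 kg/m³
  option V: σ_y = 992.8 MPa, ρ = 8280 kg/m³
  option X: σ_y = 163.0 MPa, ρ = 1826 kg/m³
  option X: M = 16.3×10⁻³
  option V: M = 12.0×10⁻³
  option R: M = 5.65×10⁻³
  option D: M = 5.15×10⁻³
  option W: M = 5.13×10⁻³
  option Y: M = 5.08×10⁻³
The maximum is for option X.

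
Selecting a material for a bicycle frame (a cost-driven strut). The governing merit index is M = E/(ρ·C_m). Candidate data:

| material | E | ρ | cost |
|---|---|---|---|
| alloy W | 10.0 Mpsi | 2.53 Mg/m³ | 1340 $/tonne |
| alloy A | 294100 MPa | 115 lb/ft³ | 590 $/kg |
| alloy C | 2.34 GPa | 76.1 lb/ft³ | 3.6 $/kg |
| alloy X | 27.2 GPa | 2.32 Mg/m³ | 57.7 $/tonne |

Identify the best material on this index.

alloy X

After converting to SI:
  alloy W: E = 68.95 GPa, ρ = 2530 kg/m³, cost = 1.340 $/kg
  alloy A: E = 294.1 GPa, ρ = 1842 kg/m³, cost = 590.0 $/kg
  alloy C: E = 2.340 GPa, ρ = 1219 kg/m³, cost = 3.600 $/kg
  alloy X: E = 27.20 GPa, ρ = 2320 kg/m³, cost = 0.05770 $/kg
  alloy X: M = 203 MN·m per $
  alloy W: M = 20.3 MN·m per $
  alloy C: M = 0.533 MN·m per $
  alloy A: M = 0.271 MN·m per $
Alloy X ranks first.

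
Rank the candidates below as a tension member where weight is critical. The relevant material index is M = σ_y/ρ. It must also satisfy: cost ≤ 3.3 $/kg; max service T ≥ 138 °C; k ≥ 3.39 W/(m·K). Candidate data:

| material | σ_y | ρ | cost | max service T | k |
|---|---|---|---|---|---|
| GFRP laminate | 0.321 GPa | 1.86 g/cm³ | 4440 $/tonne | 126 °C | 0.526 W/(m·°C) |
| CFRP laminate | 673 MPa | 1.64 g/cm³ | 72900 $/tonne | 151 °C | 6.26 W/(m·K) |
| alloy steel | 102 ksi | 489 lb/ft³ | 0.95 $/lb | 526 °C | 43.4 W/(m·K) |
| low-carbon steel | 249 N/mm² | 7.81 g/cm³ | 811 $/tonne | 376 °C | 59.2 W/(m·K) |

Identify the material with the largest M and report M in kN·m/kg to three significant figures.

alloy steel, M = 89.8 kN·m/kg

Screen on constraints: cost ≤ 3.3 $/kg; max service T ≥ 138 °C; k ≥ 3.39 W/(m·K). Survivors: alloy steel, low-carbon steel.
Putting every candidate on a common basis:
  alloy steel: σ_y = 703.3 MPa, ρ = 7833 kg/m³
  low-carbon steel: σ_y = 249.0 MPa, ρ = 7810 kg/m³
  alloy steel: M = 89.8 kN·m/kg
  low-carbon steel: M = 31.9 kN·m/kg
Alloy steel has the largest M.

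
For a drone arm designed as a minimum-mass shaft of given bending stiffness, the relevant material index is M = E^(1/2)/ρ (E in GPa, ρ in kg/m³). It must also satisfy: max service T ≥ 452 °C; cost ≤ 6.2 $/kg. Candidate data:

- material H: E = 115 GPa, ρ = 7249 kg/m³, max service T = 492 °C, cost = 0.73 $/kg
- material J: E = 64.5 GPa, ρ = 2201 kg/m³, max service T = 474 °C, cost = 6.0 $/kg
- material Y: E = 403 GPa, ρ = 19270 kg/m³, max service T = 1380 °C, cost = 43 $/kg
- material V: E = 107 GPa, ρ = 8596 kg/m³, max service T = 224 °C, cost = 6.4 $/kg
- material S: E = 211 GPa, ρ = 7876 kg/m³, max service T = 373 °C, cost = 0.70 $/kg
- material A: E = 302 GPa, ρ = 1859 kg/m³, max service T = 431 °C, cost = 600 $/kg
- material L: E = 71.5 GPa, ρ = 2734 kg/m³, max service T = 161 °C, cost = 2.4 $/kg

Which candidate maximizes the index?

material J

Screen on constraints: max service T ≥ 452 °C; cost ≤ 6.2 $/kg. Survivors: material H, material J.
Evaluate M for each candidate:
  material J: M = 3.65×10⁻³
  material H: M = 1.48×10⁻³
Material J has the largest M.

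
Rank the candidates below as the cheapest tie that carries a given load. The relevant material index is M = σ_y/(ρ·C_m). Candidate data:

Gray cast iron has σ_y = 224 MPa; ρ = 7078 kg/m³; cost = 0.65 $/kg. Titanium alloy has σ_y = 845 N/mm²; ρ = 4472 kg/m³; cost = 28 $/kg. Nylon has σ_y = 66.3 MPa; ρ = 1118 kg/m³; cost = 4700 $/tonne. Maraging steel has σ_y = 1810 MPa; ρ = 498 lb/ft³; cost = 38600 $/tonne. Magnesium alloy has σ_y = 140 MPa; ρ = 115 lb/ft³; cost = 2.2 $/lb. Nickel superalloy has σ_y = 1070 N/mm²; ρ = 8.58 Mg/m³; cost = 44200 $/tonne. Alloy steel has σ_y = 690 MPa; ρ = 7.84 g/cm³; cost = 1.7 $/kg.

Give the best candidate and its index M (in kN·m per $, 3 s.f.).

alloy steel, M = 51.8 kN·m per $

After converting to SI:
  gray cast iron: σ_y = 224.0 MPa, ρ = 7078 kg/m³, cost = 0.6500 $/kg
  titanium alloy: σ_y = 845.0 MPa, ρ = 4472 kg/m³, cost = 28.00 $/kg
  nylon: σ_y = 66.30 MPa, ρ = 1118 kg/m³, cost = 4.700 $/kg
  maraging steel: σ_y = 1810 MPa, ρ = 7977 kg/m³, cost = 38.60 $/kg
  magnesium alloy: σ_y = 140.0 MPa, ρ = 1842 kg/m³, cost = 4.850 $/kg
  nickel superalloy: σ_y = 1070 MPa, ρ = 8580 kg/m³, cost = 44.20 $/kg
  alloy steel: σ_y = 690.0 MPa, ρ = 7840 kg/m³, cost = 1.700 $/kg
  alloy steel: M = 51.8 kN·m per $
  gray cast iron: M = 48.7 kN·m per $
  magnesium alloy: M = 15.7 kN·m per $
  nylon: M = 12.6 kN·m per $
  titanium alloy: M = 6.75 kN·m per $
  maraging steel: M = 5.88 kN·m per $
  nickel superalloy: M = 2.82 kN·m per $
Alloy steel has the largest M.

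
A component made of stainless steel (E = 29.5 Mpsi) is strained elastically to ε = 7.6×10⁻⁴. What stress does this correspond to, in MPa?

E = 29.5 Mpsi = 203.4 GPa.
σ = E·ε = 203400 MPa × 7.6×10⁻⁴ = 155 MPa.

155 MPa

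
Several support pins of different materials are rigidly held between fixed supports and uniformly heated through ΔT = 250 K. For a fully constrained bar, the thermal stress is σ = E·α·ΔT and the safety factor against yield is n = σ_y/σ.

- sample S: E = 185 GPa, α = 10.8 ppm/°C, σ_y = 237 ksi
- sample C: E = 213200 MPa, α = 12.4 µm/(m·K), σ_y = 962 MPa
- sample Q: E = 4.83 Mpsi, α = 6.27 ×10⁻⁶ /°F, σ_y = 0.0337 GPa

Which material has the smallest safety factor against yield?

sample Q

Converting E to GPa, α to ×10⁻⁶/K, σ_y to MPa, then σ and n for each:
  sample S: E = 185.0, α = 10.8, σ_y = 1634 → σ = 500 MPa, n = 3.27
  sample C: E = 213.2, α = 12.4, σ_y = 962.0 → σ = 661 MPa, n = 1.46
  sample Q: E = 33.30, α = 11.3, σ_y = 33.70 → σ = 94.0 MPa, n = 0.359
The minimum is sample Q at n = 0.359.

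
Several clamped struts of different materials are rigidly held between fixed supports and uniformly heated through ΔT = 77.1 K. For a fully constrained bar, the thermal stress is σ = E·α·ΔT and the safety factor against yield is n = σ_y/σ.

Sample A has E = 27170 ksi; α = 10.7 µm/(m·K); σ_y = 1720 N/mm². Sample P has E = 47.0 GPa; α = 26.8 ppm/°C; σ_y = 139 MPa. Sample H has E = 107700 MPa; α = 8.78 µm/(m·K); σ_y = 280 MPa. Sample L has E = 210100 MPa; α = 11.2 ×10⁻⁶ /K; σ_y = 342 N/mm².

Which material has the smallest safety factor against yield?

sample P

Converting E to GPa, α to ×10⁻⁶/K, σ_y to MPa, then σ and n for each:
  sample A: E = 187.3, α = 10.7, σ_y = 1720 → σ = 155 MPa, n = 11.1
  sample P: E = 47.00, α = 26.8, σ_y = 139.0 → σ = 97.1 MPa, n = 1.43
  sample H: E = 107.7, α = 8.78, σ_y = 280.0 → σ = 72.9 MPa, n = 3.84
  sample L: E = 210.1, α = 11.2, σ_y = 342.0 → σ = 181 MPa, n = 1.89
Smallest n: sample P with n = 1.43.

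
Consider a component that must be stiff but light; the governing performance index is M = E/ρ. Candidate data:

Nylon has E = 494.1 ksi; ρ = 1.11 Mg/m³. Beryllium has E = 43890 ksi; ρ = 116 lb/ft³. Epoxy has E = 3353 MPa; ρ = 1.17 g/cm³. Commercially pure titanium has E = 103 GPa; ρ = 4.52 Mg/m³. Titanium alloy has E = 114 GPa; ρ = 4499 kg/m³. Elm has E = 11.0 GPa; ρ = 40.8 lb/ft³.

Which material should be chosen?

beryllium

After converting to SI:
  nylon: E = 3.407 GPa, ρ = 1110 kg/m³
  beryllium: E = 302.6 GPa, ρ = 1858 kg/m³
  epoxy: E = 3.353 GPa, ρ = 1170 kg/m³
  commercially pure titanium: E = 103.0 GPa, ρ = 4520 kg/m³
  titanium alloy: E = 114.0 GPa, ρ = 4499 kg/m³
  elm: E = 11.00 GPa, ρ = 653.6 kg/m³
  beryllium: M = 163 MN·m/kg
  titanium alloy: M = 25.3 MN·m/kg
  commercially pure titanium: M = 22.8 MN·m/kg
  elm: M = 16.8 MN·m/kg
  nylon: M = 3.07 MN·m/kg
  epoxy: M = 2.87 MN·m/kg
Highest index: beryllium.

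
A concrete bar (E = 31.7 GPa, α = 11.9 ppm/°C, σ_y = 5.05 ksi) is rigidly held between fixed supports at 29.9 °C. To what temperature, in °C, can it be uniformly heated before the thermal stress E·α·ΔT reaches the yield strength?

σ_y = 5.05 ksi = 34.82 MPa.
E·α·ΔT = 34.82 MPa ⇒ ΔT = 34.82 / (31.70×10³ × 11.9×10⁻⁶) = 92.30 K.
T = 29.9 + 92.30 = 122.2 °C.

122 °C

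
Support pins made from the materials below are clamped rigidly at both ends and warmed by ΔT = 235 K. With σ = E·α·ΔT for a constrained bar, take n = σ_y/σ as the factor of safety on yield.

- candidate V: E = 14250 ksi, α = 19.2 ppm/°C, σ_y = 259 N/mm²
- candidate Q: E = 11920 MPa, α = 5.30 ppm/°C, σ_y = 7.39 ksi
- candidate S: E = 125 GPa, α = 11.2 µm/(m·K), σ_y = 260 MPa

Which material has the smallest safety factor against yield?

candidate V

Converting E to GPa, α to ×10⁻⁶/K, σ_y to MPa, then σ and n for each:
  candidate V: E = 98.25, α = 19.2, σ_y = 259.0 → σ = 443 MPa, n = 0.584
  candidate Q: E = 11.92, α = 5.30, σ_y = 50.95 → σ = 14.8 MPa, n = 3.43
  candidate S: E = 125.0, α = 11.2, σ_y = 260.0 → σ = 329 MPa, n = 0.790
Candidate V has the lowest safety factor, n = 0.584.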